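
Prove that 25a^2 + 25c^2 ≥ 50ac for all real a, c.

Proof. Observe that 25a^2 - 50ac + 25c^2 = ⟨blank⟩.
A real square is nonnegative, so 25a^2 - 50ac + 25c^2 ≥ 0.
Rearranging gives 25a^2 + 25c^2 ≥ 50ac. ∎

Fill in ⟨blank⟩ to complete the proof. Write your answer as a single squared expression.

(5a - 5c)^2

The leading and trailing coefficients are 5^2 and 5^2, and 50 = 2·5·5, so the trinomial is (5a - 5c)^2.
Hence 25a^2 - 50ac + 25c^2 ≥ 0.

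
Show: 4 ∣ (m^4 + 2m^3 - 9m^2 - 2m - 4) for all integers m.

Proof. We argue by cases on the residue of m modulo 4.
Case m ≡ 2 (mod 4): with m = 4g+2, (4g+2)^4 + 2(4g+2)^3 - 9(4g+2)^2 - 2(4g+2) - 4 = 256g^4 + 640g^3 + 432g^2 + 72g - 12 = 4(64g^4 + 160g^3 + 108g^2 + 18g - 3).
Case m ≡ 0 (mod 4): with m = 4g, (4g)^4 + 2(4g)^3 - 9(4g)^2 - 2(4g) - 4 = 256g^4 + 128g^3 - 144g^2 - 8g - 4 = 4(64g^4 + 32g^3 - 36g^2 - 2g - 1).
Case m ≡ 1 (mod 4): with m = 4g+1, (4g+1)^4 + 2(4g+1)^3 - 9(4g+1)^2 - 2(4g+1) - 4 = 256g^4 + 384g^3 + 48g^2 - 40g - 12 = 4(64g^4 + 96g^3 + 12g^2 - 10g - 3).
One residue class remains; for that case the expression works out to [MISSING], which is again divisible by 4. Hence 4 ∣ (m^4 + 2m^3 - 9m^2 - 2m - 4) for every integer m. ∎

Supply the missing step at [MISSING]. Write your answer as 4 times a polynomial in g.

Only m ≡ 3 (mod 4) is unaccounted for. Put m = 4g+3:
(4g+3)^4 + 2(4g+3)^3 - 9(4g+3)^2 - 2(4g+3) - 4 expands to 256g^4 + 896g^3 + 1008g^2 + 424g + 44,
and factoring out 4 leaves 4(64g^4 + 224g^3 + 252g^2 + 106g + 11).

4(64g^4 + 224g^3 + 252g^2 + 106g + 11)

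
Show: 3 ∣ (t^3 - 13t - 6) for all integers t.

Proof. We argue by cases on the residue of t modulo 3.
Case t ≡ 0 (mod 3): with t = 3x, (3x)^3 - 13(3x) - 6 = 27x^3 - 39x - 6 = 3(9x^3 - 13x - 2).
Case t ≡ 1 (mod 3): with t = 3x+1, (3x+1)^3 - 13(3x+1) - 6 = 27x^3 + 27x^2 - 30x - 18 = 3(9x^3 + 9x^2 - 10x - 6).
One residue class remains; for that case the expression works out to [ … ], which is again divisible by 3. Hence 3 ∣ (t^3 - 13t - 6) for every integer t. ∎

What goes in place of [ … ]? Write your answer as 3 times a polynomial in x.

3(9x^3 + 18x^2 - x - 8)

Only t ≡ 2 (mod 3) is unaccounted for. Put t = 3x+2:
(3x+2)^3 - 13(3x+2) - 6 expands to 27x^3 + 54x^2 - 3x - 24,
and factoring out 3 leaves 3(9x^3 + 18x^2 - x - 8).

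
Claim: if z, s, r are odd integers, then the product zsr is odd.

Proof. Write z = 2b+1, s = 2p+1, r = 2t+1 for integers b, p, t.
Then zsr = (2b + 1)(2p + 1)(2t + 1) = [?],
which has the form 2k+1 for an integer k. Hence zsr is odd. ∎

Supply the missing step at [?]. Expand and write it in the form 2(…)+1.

2(4bpt + 2bp + 2bt + b + 2pt + p + t) + 1

Expanding: (2b + 1)(2p + 1)(2t + 1) = 8bpt + 4bp + 4bt + 2b + 4pt + 2p + 2t + 1.
Every term except the constant is even, so this is 2(4bpt + 2bp + 2bt + b + 2pt + p + t) + 1,
and 4bpt + 2bp + 2bt + b + 2pt + p + t ∈ ℤ gives the required form.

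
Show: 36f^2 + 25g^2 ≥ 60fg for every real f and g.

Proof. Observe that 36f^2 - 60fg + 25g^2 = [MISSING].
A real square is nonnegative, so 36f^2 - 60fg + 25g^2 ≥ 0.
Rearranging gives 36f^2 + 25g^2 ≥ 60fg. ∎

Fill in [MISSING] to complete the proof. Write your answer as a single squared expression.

(6f - 5g)^2

36f^2 - 60fg + 25g^2 is a perfect-square trinomial: the outer terms are (6f)^2 and (5g)^2, and the cross term is -2·6f·5g.
So 36f^2 - 60fg + 25g^2 = (6f - 5g)^2 ≥ 0.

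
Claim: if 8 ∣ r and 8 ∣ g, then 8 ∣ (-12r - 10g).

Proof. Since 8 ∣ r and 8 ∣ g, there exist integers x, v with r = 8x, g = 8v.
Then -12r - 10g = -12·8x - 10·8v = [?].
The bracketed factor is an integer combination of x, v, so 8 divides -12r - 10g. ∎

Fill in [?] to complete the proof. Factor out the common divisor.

8(-10v - 12x)

Each term has a factor of 8: -12·8x - 10·8v = 8·(-10v - 12x).
Since -10v - 12x is an integer, 8 ∣ (-12r - 10g).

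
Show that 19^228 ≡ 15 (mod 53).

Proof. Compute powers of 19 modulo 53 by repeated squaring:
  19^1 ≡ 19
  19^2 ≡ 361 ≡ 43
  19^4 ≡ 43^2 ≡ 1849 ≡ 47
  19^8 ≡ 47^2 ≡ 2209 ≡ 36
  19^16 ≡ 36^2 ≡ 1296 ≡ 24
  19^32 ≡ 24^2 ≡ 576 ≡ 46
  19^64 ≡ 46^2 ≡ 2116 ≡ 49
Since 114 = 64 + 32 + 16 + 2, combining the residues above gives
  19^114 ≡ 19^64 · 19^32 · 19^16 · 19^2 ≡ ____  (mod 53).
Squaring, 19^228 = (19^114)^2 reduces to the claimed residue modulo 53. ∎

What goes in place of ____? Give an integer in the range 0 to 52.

19^64 · 19^32 · 19^16 · 19^2 ≡ 49 · 46 · 24 · 43 = 2326128.
2326128 mod 53 = 11, so 19^114 ≡ 11 (mod 53).

11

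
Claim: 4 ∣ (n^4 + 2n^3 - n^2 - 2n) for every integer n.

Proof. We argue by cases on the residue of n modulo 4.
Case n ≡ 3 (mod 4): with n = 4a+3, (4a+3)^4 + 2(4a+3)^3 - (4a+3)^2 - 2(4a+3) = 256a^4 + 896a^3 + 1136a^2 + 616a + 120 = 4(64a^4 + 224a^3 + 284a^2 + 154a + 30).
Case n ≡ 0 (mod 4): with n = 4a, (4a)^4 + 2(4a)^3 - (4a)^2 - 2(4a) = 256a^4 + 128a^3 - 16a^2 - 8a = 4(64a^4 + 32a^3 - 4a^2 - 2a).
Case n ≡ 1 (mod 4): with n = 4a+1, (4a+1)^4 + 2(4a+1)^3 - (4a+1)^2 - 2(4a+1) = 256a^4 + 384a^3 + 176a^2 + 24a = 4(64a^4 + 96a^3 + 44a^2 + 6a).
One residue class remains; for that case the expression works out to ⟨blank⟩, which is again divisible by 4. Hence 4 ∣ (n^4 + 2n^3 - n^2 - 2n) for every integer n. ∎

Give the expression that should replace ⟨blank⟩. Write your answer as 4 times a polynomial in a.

4(64a^4 + 160a^3 + 140a^2 + 50a + 6)

The residues treated are {3, 0, 1}, so the missing case is n ≡ 2 (mod 4); write n = 4a+2.
Then (4a+2)^4 + 2(4a+2)^3 - (4a+2)^2 - 2(4a+2) = 256a^4 + 640a^3 + 560a^2 + 200a + 24 = 4(64a^4 + 160a^3 + 140a^2 + 50a + 6).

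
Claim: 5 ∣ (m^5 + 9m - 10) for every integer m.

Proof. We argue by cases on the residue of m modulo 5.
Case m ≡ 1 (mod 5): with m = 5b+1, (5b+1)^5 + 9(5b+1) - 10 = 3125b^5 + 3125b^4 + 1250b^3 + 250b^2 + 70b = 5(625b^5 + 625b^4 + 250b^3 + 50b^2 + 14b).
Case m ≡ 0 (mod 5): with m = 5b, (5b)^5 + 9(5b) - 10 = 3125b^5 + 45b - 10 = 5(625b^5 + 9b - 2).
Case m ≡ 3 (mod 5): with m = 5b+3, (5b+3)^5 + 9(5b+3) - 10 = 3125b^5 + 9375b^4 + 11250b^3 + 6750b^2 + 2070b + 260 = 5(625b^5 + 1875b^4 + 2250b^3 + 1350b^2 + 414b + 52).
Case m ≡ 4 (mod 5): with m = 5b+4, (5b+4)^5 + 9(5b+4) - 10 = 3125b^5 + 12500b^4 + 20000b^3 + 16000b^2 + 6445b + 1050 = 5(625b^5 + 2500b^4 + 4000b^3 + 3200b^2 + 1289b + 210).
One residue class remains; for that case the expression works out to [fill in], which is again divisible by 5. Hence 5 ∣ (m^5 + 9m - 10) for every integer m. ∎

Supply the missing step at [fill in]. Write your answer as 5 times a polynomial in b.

5(625b^5 + 1250b^4 + 1000b^3 + 400b^2 + 89b + 8)

Only m ≡ 2 (mod 5) is unaccounted for. Put m = 5b+2:
(5b+2)^5 + 9(5b+2) - 10 expands to 3125b^5 + 6250b^4 + 5000b^3 + 2000b^2 + 445b + 40,
and factoring out 5 leaves 5(625b^5 + 1250b^4 + 1000b^3 + 400b^2 + 89b + 8).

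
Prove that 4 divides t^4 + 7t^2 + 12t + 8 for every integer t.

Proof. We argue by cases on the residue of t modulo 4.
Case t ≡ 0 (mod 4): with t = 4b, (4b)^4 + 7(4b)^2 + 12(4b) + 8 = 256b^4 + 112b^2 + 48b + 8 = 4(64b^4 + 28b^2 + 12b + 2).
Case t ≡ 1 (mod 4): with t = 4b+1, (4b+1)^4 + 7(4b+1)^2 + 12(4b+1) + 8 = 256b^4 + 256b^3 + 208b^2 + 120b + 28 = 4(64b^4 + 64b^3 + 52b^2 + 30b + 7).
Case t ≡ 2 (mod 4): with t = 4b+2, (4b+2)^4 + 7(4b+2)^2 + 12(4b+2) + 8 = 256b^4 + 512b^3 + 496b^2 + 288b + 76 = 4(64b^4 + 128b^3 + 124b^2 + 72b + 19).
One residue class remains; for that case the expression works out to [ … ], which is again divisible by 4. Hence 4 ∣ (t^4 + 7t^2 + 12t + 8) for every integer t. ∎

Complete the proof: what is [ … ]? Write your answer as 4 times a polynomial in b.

4(64b^4 + 192b^3 + 244b^2 + 162b + 47)

The residues treated are {0, 1, 2}, so the missing case is t ≡ 3 (mod 4); write t = 4b+3.
Then (4b+3)^4 + 7(4b+3)^2 + 12(4b+3) + 8 = 256b^4 + 768b^3 + 976b^2 + 648b + 188 = 4(64b^4 + 192b^3 + 244b^2 + 162b + 47).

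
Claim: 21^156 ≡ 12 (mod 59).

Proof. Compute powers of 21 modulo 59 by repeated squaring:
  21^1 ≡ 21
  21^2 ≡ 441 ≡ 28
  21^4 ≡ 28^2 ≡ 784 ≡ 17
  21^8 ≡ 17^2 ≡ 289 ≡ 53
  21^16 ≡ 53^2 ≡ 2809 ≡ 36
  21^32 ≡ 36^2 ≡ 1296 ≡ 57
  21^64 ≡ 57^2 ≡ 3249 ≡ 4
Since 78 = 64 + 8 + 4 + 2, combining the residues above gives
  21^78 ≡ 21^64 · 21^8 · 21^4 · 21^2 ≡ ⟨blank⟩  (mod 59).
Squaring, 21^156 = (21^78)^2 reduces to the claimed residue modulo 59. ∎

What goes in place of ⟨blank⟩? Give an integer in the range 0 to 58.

22

Multiply the listed residues: 4 · 53 · 17 · 28 = 212 → 3604 → 100912.
Reducing modulo 59: 100912 = 1710·59 + 22, so 21^78 ≡ 22.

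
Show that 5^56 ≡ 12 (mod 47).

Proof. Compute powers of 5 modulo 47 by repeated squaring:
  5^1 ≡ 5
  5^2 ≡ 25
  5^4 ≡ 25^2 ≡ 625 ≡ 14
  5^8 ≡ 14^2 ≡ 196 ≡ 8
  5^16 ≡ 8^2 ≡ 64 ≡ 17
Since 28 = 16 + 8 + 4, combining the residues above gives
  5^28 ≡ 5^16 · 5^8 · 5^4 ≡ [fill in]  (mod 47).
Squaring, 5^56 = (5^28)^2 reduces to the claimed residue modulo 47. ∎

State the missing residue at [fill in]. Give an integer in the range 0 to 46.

Multiply the listed residues: 17 · 8 · 14 = 136 → 1904.
Reducing modulo 47: 1904 = 40·47 + 24, so 5^28 ≡ 24.

24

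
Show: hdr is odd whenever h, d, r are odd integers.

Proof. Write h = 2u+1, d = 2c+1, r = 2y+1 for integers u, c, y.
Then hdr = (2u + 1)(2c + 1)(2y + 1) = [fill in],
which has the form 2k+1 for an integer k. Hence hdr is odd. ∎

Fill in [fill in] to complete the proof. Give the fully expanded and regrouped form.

2(4cuy + 2cu + 2cy + c + 2uy + u + y) + 1

Expanding: (2u + 1)(2c + 1)(2y + 1) = 8cuy + 4cu + 4cy + 2c + 4uy + 2u + 2y + 1.
Every term except the constant is even, so this is 2(4cuy + 2cu + 2cy + c + 2uy + u + y) + 1,
and 4cuy + 2cu + 2cy + c + 2uy + u + y ∈ ℤ gives the required form.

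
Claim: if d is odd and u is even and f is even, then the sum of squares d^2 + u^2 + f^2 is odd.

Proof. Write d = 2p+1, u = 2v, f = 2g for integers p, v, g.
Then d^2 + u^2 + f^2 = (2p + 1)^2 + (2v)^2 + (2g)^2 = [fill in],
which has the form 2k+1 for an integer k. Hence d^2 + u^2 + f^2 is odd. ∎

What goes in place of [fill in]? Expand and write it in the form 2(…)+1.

2(2g^2 + 2p^2 + 2p + 2v^2) + 1

Expanding: (2p + 1)^2 + (2v)^2 + (2g)^2 = 4g^2 + 4p^2 + 4p + 4v^2 + 1.
Every term except the constant is even, so this is 2(2g^2 + 2p^2 + 2p + 2v^2) + 1,
and 2g^2 + 2p^2 + 2p + 2v^2 ∈ ℤ gives the required form.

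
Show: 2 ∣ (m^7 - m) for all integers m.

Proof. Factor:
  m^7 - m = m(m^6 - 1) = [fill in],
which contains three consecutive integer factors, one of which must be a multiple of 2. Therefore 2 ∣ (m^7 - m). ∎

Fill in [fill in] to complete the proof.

m^6 - 1 = (m^2 - 1)(m^4 + m^2 + 1), and m^2 - 1 = (m-1)(m+1).
So m(m^6 - 1) = (m - 1)m(m + 1)(m^4 + m^2 + 1).

(m - 1)m(m + 1)(m^4 + m^2 + 1)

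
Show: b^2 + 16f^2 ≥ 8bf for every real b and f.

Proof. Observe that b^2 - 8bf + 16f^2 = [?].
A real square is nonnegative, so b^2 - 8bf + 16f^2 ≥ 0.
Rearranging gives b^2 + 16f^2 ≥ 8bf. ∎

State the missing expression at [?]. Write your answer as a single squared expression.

(b - 4f)^2

The leading and trailing coefficients are 1^2 and 4^2, and 8 = 2·1·4, so the trinomial is (b - 4f)^2.
Hence b^2 - 8bf + 16f^2 ≥ 0.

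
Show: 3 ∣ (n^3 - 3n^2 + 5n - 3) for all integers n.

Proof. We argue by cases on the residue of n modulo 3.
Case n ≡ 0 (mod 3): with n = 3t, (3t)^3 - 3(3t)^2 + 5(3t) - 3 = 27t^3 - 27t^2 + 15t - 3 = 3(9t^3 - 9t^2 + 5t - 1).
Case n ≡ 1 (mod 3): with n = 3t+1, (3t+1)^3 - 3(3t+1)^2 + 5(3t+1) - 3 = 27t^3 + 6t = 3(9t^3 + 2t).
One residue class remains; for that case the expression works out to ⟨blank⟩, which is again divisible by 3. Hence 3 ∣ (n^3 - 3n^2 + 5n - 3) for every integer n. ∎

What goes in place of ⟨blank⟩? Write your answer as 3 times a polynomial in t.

The residues treated are {0, 1}, so the missing case is n ≡ 2 (mod 3); write n = 3t+2.
Then (3t+2)^3 - 3(3t+2)^2 + 5(3t+2) - 3 = 27t^3 + 27t^2 + 15t + 3 = 3(9t^3 + 9t^2 + 5t + 1).

3(9t^3 + 9t^2 + 5t + 1)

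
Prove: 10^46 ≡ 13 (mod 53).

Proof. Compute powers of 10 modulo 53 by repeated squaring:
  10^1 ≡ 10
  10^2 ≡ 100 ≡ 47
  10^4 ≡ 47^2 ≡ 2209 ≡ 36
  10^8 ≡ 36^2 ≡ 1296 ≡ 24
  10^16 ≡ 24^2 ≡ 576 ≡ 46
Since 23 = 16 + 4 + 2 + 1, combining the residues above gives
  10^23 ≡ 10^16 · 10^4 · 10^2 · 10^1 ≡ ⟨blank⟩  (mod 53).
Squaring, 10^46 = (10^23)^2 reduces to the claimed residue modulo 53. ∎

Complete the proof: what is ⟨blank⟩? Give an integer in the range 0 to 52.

10^16 · 10^4 · 10^2 · 10^1 ≡ 46 · 36 · 47 · 10 = 778320.
778320 mod 53 = 15, so 10^23 ≡ 15 (mod 53).

15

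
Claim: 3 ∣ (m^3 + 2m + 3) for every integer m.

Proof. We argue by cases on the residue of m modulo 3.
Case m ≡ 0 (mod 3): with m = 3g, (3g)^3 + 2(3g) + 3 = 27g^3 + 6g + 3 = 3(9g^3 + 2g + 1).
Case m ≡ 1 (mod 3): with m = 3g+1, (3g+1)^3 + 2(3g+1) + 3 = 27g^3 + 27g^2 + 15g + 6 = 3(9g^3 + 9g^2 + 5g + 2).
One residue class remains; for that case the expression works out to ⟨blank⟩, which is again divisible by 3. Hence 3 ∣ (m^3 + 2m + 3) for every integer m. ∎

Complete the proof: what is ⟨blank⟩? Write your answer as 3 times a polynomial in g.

Only m ≡ 2 (mod 3) is unaccounted for. Put m = 3g+2:
(3g+2)^3 + 2(3g+2) + 3 expands to 27g^3 + 54g^2 + 42g + 15,
and factoring out 3 leaves 3(9g^3 + 18g^2 + 14g + 5).

3(9g^3 + 18g^2 + 14g + 5)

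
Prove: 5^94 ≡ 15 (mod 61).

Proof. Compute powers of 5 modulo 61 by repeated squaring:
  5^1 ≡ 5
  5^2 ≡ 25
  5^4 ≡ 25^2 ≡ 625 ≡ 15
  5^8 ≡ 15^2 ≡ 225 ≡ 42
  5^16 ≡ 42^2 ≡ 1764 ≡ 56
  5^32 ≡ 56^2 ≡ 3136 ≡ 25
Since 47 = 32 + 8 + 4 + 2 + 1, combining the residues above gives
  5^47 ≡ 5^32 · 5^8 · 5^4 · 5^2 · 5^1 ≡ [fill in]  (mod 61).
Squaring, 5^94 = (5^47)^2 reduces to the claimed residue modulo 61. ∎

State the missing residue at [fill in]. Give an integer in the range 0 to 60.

5^32 · 5^8 · 5^4 · 5^2 · 5^1 ≡ 25 · 42 · 15 · 25 · 5 = 1968750.
1968750 mod 61 = 36, so 5^47 ≡ 36 (mod 61).

36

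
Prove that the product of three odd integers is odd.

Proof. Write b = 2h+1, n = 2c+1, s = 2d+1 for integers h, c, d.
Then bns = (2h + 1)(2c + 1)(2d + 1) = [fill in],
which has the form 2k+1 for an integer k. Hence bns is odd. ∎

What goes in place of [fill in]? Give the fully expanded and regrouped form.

(2h + 1)(2c + 1)(2d + 1) = 8cdh + 4cd + 4ch + 2c + 4dh + 2d + 2h + 1
= 2(4cdh + 2cd + 2ch + c + 2dh + d + h) + 1.
Since 4cdh + 2cd + 2ch + c + 2dh + d + h is an integer, the product is of the form 2k+1 for an integer k.

2(4cdh + 2cd + 2ch + c + 2dh + d + h) + 1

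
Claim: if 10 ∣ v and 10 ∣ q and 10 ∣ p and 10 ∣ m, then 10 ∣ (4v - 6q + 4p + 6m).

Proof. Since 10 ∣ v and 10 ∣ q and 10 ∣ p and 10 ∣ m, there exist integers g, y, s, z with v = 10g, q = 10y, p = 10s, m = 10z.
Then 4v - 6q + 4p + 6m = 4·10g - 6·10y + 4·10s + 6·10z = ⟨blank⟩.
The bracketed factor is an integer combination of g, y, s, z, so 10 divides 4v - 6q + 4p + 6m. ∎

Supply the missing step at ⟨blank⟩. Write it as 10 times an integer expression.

Each term has a factor of 10: 4·10g - 6·10y + 4·10s + 6·10z = 10·(4g + 4s - 6y + 6z).
Since 4g + 4s - 6y + 6z is an integer, 10 ∣ (4v - 6q + 4p + 6m).

10(4g + 4s - 6y + 6z)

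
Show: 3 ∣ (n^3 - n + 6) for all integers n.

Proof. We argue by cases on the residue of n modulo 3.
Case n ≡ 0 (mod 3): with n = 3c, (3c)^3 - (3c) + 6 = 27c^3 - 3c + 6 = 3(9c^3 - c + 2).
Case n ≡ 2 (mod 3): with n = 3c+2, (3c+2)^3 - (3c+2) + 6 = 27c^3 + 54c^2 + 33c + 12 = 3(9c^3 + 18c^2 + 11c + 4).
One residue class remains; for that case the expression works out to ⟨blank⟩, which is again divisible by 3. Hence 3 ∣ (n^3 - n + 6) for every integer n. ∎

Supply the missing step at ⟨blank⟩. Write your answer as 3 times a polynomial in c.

The residues treated are {0, 2}, so the missing case is n ≡ 1 (mod 3); write n = 3c+1.
Then (3c+1)^3 - (3c+1) + 6 = 27c^3 + 27c^2 + 6c + 6 = 3(9c^3 + 9c^2 + 2c + 2).

3(9c^3 + 9c^2 + 2c + 2)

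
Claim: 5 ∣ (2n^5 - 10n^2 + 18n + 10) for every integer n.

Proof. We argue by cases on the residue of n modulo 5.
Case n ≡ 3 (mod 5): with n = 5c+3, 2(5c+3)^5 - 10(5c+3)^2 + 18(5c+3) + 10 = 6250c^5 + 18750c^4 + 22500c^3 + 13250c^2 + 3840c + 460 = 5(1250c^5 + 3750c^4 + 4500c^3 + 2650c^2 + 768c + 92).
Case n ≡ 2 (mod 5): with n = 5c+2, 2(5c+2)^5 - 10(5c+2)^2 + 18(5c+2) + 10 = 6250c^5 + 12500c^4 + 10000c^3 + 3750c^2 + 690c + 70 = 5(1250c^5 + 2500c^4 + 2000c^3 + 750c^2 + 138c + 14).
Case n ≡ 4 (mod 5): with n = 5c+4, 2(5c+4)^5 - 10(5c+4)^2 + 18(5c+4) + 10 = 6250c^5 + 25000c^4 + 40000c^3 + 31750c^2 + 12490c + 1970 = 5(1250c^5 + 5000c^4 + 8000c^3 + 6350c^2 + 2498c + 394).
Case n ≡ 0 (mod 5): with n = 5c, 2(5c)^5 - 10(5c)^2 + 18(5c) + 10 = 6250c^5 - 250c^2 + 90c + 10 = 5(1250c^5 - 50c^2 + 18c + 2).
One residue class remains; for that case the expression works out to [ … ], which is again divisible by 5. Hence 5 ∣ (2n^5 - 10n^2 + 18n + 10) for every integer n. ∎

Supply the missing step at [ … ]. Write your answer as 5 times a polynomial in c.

5(1250c^5 + 1250c^4 + 500c^3 + 50c^2 + 8c + 4)

Only n ≡ 1 (mod 5) is unaccounted for. Put n = 5c+1:
2(5c+1)^5 - 10(5c+1)^2 + 18(5c+1) + 10 expands to 6250c^5 + 6250c^4 + 2500c^3 + 250c^2 + 40c + 20,
and factoring out 5 leaves 5(1250c^5 + 1250c^4 + 500c^3 + 50c^2 + 8c + 4).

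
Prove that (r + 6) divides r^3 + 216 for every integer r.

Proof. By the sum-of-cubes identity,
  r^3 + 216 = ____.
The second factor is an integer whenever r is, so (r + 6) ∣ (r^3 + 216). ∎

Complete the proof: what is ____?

a^3 + b^3 = (a + b)(a^2 - ab + b^2). With a = r, b = 6:
r^3 + 216 = (r + 6)(r^2 - 6r + 36).

(r + 6)(r^2 - 6r + 36)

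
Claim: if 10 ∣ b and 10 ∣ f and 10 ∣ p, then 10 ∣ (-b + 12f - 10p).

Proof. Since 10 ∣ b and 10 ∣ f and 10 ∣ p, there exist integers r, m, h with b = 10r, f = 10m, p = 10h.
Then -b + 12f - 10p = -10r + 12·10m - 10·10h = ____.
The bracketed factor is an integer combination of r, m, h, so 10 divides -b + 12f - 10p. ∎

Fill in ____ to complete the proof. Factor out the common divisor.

10(-10h + 12m - r)

Each term has a factor of 10: -10r + 12·10m - 10·10h = 10·(-10h + 12m - r).
Since -10h + 12m - r is an integer, 10 ∣ (-b + 12f - 10p).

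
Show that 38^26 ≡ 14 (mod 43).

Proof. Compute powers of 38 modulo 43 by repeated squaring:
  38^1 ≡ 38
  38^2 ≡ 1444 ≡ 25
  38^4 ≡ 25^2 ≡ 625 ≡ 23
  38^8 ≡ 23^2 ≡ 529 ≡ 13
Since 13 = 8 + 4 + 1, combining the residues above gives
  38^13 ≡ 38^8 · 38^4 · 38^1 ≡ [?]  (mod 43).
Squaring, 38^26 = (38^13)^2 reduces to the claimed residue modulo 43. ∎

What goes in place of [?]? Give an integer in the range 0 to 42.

10

Multiply the listed residues: 13 · 23 · 38 = 299 → 11362.
Reducing modulo 43: 11362 = 264·43 + 10, so 38^13 ≡ 10.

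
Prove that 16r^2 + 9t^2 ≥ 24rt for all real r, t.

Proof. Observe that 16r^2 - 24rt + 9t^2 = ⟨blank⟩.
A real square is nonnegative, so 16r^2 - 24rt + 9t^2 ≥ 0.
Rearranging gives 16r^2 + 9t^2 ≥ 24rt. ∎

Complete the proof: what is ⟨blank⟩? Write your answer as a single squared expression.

(4r - 3t)^2

The leading and trailing coefficients are 4^2 and 3^2, and 24 = 2·4·3, so the trinomial is (4r - 3t)^2.
Hence 16r^2 - 24rt + 9t^2 ≥ 0.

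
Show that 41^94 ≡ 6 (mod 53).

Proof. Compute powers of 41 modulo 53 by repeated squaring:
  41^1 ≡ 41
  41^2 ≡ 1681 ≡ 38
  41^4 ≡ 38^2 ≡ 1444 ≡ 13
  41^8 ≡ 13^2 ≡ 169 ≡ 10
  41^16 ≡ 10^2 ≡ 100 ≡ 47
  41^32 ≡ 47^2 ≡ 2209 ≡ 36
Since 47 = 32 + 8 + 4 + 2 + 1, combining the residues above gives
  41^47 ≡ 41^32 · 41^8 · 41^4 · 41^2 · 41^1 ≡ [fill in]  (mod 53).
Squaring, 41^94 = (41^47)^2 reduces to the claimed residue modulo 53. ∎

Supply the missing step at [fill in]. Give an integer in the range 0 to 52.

18

Multiply the listed residues: 36 · 10 · 13 · 38 · 41 = 360 → 4680 → 177840 → 7291440.
Reducing modulo 53: 7291440 = 137574·53 + 18, so 41^47 ≡ 18.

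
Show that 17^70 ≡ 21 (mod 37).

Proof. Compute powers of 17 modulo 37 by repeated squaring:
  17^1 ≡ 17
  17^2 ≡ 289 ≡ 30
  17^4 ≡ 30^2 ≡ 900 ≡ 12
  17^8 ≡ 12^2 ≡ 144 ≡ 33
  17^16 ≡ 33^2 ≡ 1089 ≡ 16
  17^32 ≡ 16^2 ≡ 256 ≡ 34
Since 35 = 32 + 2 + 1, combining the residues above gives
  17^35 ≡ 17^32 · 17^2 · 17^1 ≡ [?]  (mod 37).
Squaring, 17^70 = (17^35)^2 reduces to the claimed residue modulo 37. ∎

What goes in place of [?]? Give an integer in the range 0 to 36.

24

17^32 · 17^2 · 17^1 ≡ 34 · 30 · 17 = 17340.
17340 mod 37 = 24, so 17^35 ≡ 24 (mod 37).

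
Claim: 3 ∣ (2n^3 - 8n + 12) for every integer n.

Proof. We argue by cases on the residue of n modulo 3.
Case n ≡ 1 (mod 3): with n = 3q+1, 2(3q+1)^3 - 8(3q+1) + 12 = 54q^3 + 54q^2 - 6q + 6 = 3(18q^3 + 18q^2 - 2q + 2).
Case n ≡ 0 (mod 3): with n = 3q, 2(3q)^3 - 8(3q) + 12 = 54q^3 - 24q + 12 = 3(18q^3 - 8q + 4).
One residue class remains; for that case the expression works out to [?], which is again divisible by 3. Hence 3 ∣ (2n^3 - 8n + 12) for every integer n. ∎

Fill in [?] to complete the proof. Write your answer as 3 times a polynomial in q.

The residues treated are {1, 0}, so the missing case is n ≡ 2 (mod 3); write n = 3q+2.
Then 2(3q+2)^3 - 8(3q+2) + 12 = 54q^3 + 108q^2 + 48q + 12 = 3(18q^3 + 36q^2 + 16q + 4).

3(18q^3 + 36q^2 + 16q + 4)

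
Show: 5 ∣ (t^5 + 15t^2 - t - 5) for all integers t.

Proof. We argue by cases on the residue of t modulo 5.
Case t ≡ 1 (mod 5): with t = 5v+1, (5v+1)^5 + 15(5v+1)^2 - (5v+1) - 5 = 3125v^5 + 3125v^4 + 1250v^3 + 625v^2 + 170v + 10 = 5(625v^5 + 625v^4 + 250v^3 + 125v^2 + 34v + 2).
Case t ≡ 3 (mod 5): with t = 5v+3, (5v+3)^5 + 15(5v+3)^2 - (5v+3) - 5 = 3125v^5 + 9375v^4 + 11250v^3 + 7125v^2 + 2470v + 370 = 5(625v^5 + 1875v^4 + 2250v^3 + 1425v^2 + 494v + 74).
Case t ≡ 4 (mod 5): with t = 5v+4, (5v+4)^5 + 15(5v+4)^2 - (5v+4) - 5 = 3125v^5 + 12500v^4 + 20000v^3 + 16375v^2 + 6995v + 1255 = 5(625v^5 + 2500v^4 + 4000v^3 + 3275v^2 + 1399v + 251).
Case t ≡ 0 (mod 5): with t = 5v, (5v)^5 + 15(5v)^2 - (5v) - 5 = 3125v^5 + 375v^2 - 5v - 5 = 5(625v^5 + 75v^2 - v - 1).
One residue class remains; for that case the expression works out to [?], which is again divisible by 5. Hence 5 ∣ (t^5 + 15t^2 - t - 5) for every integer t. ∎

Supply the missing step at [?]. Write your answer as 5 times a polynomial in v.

The residues treated are {1, 3, 4, 0}, so the missing case is t ≡ 2 (mod 5); write t = 5v+2.
Then (5v+2)^5 + 15(5v+2)^2 - (5v+2) - 5 = 3125v^5 + 6250v^4 + 5000v^3 + 2375v^2 + 695v + 85 = 5(625v^5 + 1250v^4 + 1000v^3 + 475v^2 + 139v + 17).

5(625v^5 + 1250v^4 + 1000v^3 + 475v^2 + 139v + 17)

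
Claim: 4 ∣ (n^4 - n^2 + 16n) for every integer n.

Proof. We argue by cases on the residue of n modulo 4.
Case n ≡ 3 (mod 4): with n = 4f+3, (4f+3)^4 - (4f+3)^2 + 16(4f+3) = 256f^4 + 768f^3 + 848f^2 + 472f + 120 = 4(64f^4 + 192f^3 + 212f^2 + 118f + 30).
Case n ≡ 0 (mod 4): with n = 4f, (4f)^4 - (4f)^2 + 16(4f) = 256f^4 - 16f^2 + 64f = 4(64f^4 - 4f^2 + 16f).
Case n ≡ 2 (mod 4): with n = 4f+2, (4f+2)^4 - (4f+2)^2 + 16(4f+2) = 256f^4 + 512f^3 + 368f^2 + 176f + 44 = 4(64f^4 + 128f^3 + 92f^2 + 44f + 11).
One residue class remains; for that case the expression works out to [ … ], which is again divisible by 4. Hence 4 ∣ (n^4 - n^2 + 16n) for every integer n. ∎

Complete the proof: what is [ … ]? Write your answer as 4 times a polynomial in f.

The residues treated are {3, 0, 2}, so the missing case is n ≡ 1 (mod 4); write n = 4f+1.
Then (4f+1)^4 - (4f+1)^2 + 16(4f+1) = 256f^4 + 256f^3 + 80f^2 + 72f + 16 = 4(64f^4 + 64f^3 + 20f^2 + 18f + 4).

4(64f^4 + 64f^3 + 20f^2 + 18f + 4)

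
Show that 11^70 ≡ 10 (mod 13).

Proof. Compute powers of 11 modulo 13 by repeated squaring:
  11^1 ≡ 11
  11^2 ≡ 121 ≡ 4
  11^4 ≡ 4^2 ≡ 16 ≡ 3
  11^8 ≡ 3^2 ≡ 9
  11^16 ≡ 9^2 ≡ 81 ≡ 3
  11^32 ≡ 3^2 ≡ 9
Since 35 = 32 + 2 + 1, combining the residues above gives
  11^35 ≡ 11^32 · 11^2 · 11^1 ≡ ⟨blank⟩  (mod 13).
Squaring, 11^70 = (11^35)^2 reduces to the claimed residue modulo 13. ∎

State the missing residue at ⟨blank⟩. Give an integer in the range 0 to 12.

11^32 · 11^2 · 11^1 ≡ 9 · 4 · 11 = 396.
396 mod 13 = 6, so 11^35 ≡ 6 (mod 13).

6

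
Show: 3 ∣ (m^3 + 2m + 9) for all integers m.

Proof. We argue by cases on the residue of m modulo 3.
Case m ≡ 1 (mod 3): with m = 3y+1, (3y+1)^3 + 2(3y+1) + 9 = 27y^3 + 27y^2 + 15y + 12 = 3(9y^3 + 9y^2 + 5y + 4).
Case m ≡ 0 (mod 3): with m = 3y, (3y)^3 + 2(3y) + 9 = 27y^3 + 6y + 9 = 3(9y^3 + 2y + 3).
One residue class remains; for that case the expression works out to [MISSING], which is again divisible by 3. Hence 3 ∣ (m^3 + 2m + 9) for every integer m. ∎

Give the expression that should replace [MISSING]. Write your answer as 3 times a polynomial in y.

3(9y^3 + 18y^2 + 14y + 7)

Only m ≡ 2 (mod 3) is unaccounted for. Put m = 3y+2:
(3y+2)^3 + 2(3y+2) + 9 expands to 27y^3 + 54y^2 + 42y + 21,
and factoring out 3 leaves 3(9y^3 + 18y^2 + 14y + 7).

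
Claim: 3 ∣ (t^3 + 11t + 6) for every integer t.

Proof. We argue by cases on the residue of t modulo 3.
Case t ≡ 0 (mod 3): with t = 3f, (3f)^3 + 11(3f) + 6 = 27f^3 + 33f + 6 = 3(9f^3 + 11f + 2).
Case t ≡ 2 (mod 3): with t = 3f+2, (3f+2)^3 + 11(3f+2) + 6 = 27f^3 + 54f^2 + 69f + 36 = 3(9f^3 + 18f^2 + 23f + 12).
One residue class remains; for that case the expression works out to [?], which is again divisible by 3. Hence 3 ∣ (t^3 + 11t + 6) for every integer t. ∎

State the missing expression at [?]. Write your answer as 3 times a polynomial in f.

Only t ≡ 1 (mod 3) is unaccounted for. Put t = 3f+1:
(3f+1)^3 + 11(3f+1) + 6 expands to 27f^3 + 27f^2 + 42f + 18,
and factoring out 3 leaves 3(9f^3 + 9f^2 + 14f + 6).

3(9f^3 + 9f^2 + 14f + 6)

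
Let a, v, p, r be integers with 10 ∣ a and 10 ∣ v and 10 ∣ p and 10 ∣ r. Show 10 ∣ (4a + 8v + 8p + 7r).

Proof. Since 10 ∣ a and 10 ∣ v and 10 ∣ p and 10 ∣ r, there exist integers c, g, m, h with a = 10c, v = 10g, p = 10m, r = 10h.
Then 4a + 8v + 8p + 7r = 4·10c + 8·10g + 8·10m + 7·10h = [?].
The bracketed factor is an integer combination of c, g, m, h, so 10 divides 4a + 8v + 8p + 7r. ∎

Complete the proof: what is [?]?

10(4c + 8g + 7h + 8m)

Pull the common 10 out of every term: 4·10c + 8·10g + 8·10m + 7·10h = 10(4c + 8g + 7h + 8m).
4c + 8g + 7h + 8m is an integer, which exhibits the divisibility.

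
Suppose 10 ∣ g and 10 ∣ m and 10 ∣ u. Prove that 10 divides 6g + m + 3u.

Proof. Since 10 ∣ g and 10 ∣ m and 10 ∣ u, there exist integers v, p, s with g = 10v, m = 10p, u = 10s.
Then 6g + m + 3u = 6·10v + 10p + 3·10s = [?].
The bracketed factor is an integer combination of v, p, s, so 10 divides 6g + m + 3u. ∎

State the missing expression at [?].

Pull the common 10 out of every term: 6·10v + 10p + 3·10s = 10(p + 3s + 6v).
p + 3s + 6v is an integer, which exhibits the divisibility.

10(p + 3s + 6v)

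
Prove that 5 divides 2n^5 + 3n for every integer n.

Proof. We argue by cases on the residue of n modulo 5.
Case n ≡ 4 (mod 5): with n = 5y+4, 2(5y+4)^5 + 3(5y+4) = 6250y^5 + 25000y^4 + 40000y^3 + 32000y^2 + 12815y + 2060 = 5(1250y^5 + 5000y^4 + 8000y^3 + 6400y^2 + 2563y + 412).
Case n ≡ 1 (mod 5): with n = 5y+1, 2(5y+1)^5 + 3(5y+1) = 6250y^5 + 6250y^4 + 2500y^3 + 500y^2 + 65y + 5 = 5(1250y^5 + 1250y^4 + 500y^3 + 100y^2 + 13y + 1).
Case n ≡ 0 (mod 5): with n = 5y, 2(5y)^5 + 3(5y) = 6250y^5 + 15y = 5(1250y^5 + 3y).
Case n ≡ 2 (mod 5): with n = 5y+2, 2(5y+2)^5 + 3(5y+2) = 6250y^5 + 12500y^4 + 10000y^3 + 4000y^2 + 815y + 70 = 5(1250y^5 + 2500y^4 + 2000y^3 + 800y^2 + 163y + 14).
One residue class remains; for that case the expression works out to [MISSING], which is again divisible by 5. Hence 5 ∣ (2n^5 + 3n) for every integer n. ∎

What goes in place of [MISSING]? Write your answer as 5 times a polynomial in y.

5(1250y^5 + 3750y^4 + 4500y^3 + 2700y^2 + 813y + 99)

The residues treated are {4, 1, 0, 2}, so the missing case is n ≡ 3 (mod 5); write n = 5y+3.
Then 2(5y+3)^5 + 3(5y+3) = 6250y^5 + 18750y^4 + 22500y^3 + 13500y^2 + 4065y + 495 = 5(1250y^5 + 3750y^4 + 4500y^3 + 2700y^2 + 813y + 99).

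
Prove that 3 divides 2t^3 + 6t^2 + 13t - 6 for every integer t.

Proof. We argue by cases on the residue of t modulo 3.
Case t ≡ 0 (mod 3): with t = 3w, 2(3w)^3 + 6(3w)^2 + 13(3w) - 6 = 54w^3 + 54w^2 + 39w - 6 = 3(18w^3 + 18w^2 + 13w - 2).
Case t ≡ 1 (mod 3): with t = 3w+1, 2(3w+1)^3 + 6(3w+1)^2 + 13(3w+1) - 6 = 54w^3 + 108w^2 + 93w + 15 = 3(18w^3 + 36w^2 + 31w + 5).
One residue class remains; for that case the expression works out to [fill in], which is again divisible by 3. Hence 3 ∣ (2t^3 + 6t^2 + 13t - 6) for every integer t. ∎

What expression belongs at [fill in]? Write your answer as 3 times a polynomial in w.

The residues treated are {0, 1}, so the missing case is t ≡ 2 (mod 3); write t = 3w+2.
Then 2(3w+2)^3 + 6(3w+2)^2 + 13(3w+2) - 6 = 54w^3 + 162w^2 + 183w + 60 = 3(18w^3 + 54w^2 + 61w + 20).

3(18w^3 + 54w^2 + 61w + 20)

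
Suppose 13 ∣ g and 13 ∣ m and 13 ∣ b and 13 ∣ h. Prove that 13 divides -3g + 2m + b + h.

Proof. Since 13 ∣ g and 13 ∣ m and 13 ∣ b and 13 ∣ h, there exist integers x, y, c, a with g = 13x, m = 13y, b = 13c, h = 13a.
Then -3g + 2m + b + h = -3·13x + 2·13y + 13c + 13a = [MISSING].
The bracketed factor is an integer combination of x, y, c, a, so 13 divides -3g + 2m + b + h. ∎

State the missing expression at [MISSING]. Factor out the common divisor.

13(a + c - 3x + 2y)

Each term has a factor of 13: -3·13x + 2·13y + 13c + 13a = 13·(a + c - 3x + 2y).
Since a + c - 3x + 2y is an integer, 13 ∣ (-3g + 2m + b + h).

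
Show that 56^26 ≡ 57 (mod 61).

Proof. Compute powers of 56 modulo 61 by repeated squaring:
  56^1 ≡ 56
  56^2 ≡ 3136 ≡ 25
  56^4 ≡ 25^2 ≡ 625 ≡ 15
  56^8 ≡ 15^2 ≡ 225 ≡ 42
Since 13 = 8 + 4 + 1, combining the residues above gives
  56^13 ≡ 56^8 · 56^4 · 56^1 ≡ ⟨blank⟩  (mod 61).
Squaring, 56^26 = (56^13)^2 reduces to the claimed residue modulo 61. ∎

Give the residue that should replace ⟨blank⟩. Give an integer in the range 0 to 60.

Multiply the listed residues: 42 · 15 · 56 = 630 → 35280.
Reducing modulo 61: 35280 = 578·61 + 22, so 56^13 ≡ 22.

22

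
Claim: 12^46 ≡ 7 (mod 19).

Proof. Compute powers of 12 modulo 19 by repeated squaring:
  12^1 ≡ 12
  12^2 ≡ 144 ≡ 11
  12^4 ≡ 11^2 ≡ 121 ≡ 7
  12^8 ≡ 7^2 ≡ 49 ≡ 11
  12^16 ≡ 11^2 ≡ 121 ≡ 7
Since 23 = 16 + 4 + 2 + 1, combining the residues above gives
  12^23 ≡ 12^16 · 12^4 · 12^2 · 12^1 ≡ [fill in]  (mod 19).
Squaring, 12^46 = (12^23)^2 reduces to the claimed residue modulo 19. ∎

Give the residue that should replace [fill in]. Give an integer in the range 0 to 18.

Multiply the listed residues: 7 · 7 · 11 · 12 = 49 → 539 → 6468.
Reducing modulo 19: 6468 = 340·19 + 8, so 12^23 ≡ 8.

8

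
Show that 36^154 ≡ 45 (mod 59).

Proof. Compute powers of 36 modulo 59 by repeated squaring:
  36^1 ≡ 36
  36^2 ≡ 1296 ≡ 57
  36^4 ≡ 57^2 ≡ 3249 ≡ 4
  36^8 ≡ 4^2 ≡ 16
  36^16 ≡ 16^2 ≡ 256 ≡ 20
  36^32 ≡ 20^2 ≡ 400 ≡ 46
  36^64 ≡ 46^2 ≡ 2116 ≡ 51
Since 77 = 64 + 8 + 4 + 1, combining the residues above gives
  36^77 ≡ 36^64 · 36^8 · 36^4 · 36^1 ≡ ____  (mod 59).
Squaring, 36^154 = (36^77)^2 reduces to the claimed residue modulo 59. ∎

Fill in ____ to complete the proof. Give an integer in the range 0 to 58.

35

36^64 · 36^8 · 36^4 · 36^1 ≡ 51 · 16 · 4 · 36 = 117504.
117504 mod 59 = 35, so 36^77 ≡ 35 (mod 59).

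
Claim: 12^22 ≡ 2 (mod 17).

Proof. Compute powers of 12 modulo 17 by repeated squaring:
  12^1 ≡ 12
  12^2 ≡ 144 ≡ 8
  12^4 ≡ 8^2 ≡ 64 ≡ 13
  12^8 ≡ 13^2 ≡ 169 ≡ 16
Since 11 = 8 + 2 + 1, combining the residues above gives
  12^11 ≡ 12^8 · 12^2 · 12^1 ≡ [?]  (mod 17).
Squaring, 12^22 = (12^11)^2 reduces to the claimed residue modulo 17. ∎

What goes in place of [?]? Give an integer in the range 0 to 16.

6

Multiply the listed residues: 16 · 8 · 12 = 128 → 1536.
Reducing modulo 17: 1536 = 90·17 + 6, so 12^11 ≡ 6.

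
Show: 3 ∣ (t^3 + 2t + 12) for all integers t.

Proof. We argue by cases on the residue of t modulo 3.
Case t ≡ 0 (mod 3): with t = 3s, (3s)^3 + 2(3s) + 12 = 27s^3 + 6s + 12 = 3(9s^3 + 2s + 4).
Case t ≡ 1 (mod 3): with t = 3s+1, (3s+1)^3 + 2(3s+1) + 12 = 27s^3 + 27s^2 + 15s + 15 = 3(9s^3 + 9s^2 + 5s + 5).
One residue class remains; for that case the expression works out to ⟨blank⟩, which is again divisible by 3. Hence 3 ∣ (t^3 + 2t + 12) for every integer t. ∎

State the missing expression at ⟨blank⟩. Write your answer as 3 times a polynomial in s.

3(9s^3 + 18s^2 + 14s + 8)

Only t ≡ 2 (mod 3) is unaccounted for. Put t = 3s+2:
(3s+2)^3 + 2(3s+2) + 12 expands to 27s^3 + 54s^2 + 42s + 24,
and factoring out 3 leaves 3(9s^3 + 18s^2 + 14s + 8).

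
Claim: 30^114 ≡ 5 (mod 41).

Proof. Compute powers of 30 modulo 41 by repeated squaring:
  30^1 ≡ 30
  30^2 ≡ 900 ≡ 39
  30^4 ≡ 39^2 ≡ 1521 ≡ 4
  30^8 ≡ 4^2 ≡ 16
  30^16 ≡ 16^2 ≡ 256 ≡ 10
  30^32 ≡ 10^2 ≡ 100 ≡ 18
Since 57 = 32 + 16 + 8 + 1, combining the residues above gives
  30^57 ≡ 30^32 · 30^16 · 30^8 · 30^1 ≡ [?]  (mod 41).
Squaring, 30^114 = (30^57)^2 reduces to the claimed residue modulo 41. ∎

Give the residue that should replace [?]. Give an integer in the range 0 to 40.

13

30^32 · 30^16 · 30^8 · 30^1 ≡ 18 · 10 · 16 · 30 = 86400.
86400 mod 41 = 13, so 30^57 ≡ 13 (mod 41).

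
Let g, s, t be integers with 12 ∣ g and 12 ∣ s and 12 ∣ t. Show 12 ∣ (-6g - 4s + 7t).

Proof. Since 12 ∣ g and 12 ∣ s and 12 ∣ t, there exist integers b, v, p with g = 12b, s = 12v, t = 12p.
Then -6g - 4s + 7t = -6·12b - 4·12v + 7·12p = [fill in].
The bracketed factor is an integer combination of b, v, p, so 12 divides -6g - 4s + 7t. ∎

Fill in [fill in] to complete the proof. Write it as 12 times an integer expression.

Each term has a factor of 12: -6·12b - 4·12v + 7·12p = 12·(-6b + 7p - 4v).
Since -6b + 7p - 4v is an integer, 12 ∣ (-6g - 4s + 7t).

12(-6b + 7p - 4v)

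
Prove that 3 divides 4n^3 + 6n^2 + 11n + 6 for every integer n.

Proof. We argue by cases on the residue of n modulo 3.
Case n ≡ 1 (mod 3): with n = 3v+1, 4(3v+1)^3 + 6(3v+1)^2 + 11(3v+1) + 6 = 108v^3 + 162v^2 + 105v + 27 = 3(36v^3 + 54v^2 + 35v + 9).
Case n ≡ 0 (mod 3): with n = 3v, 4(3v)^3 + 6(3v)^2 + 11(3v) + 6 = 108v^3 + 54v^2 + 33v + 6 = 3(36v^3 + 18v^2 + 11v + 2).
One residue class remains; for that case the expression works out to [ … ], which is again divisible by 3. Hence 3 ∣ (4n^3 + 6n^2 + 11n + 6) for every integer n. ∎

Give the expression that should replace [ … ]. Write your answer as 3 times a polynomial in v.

The residues treated are {1, 0}, so the missing case is n ≡ 2 (mod 3); write n = 3v+2.
Then 4(3v+2)^3 + 6(3v+2)^2 + 11(3v+2) + 6 = 108v^3 + 270v^2 + 249v + 84 = 3(36v^3 + 90v^2 + 83v + 28).

3(36v^3 + 90v^2 + 83v + 28)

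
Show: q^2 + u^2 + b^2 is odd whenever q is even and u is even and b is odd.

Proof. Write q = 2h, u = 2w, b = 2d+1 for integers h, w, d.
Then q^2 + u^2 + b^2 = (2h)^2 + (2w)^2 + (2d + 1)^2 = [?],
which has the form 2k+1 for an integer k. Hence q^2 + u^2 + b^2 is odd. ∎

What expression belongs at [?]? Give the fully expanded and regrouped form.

(2h)^2 + (2w)^2 + (2d + 1)^2 = 4d^2 + 4d + 4h^2 + 4w^2 + 1
= 2(2d^2 + 2d + 2h^2 + 2w^2) + 1.
Since 2d^2 + 2d + 2h^2 + 2w^2 is an integer, the sum of squares is of the form 2k+1 for an integer k.

2(2d^2 + 2d + 2h^2 + 2w^2) + 1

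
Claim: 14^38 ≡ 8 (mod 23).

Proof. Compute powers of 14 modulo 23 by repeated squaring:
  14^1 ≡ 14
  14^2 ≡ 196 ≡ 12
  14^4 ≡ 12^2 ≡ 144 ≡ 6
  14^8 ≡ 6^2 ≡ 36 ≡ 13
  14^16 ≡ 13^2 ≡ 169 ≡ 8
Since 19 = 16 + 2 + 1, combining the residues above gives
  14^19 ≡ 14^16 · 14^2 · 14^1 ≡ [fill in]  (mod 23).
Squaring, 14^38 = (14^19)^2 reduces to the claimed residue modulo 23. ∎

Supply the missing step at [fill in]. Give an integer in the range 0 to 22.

14^16 · 14^2 · 14^1 ≡ 8 · 12 · 14 = 1344.
1344 mod 23 = 10, so 14^19 ≡ 10 (mod 23).

10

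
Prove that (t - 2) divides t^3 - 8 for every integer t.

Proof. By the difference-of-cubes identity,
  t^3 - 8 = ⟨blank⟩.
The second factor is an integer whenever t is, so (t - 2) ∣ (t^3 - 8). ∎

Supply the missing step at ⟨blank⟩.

Polynomial division of t^3 - 8 by t - 2 leaves remainder 0 and quotient t^2 + 2t + 4.
Hence t^3 - 8 = (t - 2)(t^2 + 2t + 4).

(t - 2)(t^2 + 2t + 4)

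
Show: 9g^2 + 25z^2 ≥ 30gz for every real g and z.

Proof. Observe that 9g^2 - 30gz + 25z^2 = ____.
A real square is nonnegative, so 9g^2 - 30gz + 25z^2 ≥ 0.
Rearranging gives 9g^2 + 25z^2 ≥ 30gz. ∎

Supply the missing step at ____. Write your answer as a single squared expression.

The leading and trailing coefficients are 3^2 and 5^2, and 30 = 2·3·5, so the trinomial is (3g - 5z)^2.
Hence 9g^2 - 30gz + 25z^2 ≥ 0.

(3g - 5z)^2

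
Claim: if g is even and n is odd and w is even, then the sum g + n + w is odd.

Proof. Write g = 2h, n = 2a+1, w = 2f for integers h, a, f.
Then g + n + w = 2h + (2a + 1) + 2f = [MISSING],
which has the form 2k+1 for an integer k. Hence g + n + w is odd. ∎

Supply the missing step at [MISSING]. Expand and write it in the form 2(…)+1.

2(a + f + h) + 1

Expanding: 2h + (2a + 1) + 2f = 2a + 2f + 2h + 1.
Every term except the constant is even, so this is 2(a + f + h) + 1,
and a + f + h ∈ ℤ gives the required form.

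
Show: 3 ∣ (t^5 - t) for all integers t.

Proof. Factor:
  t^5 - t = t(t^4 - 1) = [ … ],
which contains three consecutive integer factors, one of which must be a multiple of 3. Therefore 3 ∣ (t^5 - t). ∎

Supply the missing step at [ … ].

(t - 1)t(t + 1)(t^2 + 1)

t^4 - 1 = (t^2 - 1)(t^2 + 1), and t^2 - 1 = (t-1)(t+1).
So t(t^4 - 1) = (t - 1)t(t + 1)(t^2 + 1).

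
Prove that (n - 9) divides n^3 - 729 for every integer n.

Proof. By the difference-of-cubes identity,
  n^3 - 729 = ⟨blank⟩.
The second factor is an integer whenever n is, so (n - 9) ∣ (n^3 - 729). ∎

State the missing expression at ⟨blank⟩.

Polynomial division of n^3 - 729 by n - 9 leaves remainder 0 and quotient n^2 + 9n + 81.
Hence n^3 - 729 = (n - 9)(n^2 + 9n + 81).

(n - 9)(n^2 + 9n + 81)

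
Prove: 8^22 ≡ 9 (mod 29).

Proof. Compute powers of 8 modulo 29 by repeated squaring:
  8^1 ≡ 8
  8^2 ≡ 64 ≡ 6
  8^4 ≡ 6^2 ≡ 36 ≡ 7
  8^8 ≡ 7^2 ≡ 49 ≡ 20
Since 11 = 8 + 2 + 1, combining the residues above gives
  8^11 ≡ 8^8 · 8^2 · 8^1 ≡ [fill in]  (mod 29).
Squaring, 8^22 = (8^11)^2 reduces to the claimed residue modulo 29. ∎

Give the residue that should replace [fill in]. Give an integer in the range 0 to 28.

8^8 · 8^2 · 8^1 ≡ 20 · 6 · 8 = 960.
960 mod 29 = 3, so 8^11 ≡ 3 (mod 29).

3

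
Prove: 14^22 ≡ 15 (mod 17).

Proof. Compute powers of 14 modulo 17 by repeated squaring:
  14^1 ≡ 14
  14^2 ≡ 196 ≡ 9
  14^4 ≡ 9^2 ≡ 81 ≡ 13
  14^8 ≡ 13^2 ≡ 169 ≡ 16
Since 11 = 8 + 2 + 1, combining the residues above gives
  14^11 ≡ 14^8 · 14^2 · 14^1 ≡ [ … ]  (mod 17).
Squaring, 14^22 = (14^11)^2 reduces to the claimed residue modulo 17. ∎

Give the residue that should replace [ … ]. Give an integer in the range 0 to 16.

10

Multiply the listed residues: 16 · 9 · 14 = 144 → 2016.
Reducing modulo 17: 2016 = 118·17 + 10, so 14^11 ≡ 10.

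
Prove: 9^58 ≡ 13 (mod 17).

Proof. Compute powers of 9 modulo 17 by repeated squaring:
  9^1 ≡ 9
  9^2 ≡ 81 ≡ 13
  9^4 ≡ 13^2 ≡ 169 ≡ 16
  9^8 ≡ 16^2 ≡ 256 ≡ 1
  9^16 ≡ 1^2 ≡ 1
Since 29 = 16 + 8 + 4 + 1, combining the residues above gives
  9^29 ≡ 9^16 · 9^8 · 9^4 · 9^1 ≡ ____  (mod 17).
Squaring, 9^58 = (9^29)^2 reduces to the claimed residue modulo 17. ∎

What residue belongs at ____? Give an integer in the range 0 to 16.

Multiply the listed residues: 1 · 1 · 16 · 9 = 1 → 16 → 144.
Reducing modulo 17: 144 = 8·17 + 8, so 9^29 ≡ 8.

8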